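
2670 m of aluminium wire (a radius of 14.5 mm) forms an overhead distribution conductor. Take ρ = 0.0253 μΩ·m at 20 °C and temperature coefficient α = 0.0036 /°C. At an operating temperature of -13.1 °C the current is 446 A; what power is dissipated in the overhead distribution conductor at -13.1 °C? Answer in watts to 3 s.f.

17900 W

ρ = 0.0253 μΩ·m = 2.53×10^-8 Ω·m
A = πr² = π(1.4500e-02 m)² = 6.605e-04 m²
R₍20₎ = ρL/A = (2.53×10^-8)(2670)/(6.605e-04) = 0.1023 Ω
R₍-13.1₎ = R₍20₎(1 + αΔT) = 0.1023 × (1 + 0.0036×-33.1) = 0.09008 Ω
P = I²R = (446)² × 0.09008 = 17900 W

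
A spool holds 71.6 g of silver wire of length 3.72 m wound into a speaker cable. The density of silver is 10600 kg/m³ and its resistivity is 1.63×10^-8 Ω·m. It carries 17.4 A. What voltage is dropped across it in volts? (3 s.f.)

0.581 V

A = m/(density·L) = 0.0716/(10600×3.72) = 1.8158e-06 m²
R = ρL/A = (1.63×10^-8)(3.72)/(1.8158e-06) = 0.03339 Ω
V = IR = 17.4 × 0.03339 = 0.581 V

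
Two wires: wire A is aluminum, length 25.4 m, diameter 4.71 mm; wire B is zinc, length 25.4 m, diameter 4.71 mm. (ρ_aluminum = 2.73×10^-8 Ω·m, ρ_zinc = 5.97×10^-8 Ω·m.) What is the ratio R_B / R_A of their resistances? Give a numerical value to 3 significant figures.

R ∝ ρL/d², so R_B/R_A = (ρ_B/ρ_A)
= (5.97×10^-8/2.73×10^-8) = 2.19

2.19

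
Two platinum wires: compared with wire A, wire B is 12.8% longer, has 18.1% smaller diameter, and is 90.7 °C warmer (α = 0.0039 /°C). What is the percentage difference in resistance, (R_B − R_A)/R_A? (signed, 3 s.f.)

R ∝ ρL/d² with ρ ∝ (1+αΔT), so R_B/R_A = (1 + 12.8/100) × (1 − 18.1/100)⁻² × (1 + 0.0039×90.7)
= 1.128 × 1.491 × 1.354 = 2.276
(R_B − R_A)/R_A = 2.276 − 1 = 128%

128%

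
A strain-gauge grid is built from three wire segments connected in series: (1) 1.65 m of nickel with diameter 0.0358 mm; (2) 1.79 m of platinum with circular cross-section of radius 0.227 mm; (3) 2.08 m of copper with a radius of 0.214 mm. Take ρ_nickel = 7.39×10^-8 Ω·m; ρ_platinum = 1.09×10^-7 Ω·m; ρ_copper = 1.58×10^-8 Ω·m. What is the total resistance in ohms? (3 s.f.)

123 Ω

Seg 1: A = π(d/2)² = π(1.7900e-05 m)² = 1.007e-09 m²
R_1 = (7.39×10^-8)(1.65)/(1.007e-09) = 121.1 Ω
Seg 2: A = πr² = π(2.2700e-04 m)² = 1.619e-07 m²
R_2 = (1.09×10^-7)(1.79)/(1.619e-07) = 1.205 Ω
Seg 3: A = πr² = π(2.1400e-04 m)² = 1.439e-07 m²
R_3 = (1.58×10^-8)(2.08)/(1.439e-07) = 0.2284 Ω
R_total = R_1 + R_2 + R_3 = 123 Ω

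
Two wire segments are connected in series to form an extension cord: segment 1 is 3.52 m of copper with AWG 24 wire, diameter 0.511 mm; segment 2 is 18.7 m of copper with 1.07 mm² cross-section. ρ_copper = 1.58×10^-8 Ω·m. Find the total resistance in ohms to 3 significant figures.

0.547 Ω

Segment 1: A = π(0.511/2 mm)² = π(2.5550e-04 m)² = 2.051e-07 m²
R₁ = ρL/A = (1.58×10^-8)(3.52)/(2.051e-07) = 0.2712 Ω
Segment 2: A = 1.07 mm² = 1.070e-06 m²
R₂ = (1.58×10^-8)(18.7)/(1.070e-06) = 0.2761 Ω
R = R₁ + R₂ = 0.547 Ω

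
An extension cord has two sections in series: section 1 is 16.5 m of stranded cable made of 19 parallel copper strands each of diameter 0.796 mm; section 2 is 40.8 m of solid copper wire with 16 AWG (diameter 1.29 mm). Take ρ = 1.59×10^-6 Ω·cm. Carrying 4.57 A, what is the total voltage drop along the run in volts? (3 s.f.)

2.40 V

ρ = 1.59×10^-6 Ω·cm = 1.59×10^-8 Ω·m
Section 1: A_strand = π(3.9800e-04)² = 4.976e-07 m²; R₁ = ρL/(N·A_s) = (1.59×10^-8)(16.5)/(19×4.976e-07) = 0.02775 Ω
Section 2: A = π(1.29/2 mm)² = π(6.4500e-04 m)² = 1.307e-06 m²
R₂ = (1.59×10^-8)(40.8)/(1.307e-06) = 0.4963 Ω
R = R₁ + R₂ = 0.5241 Ω
V = IR = 4.57 × 0.5241 = 2.40 V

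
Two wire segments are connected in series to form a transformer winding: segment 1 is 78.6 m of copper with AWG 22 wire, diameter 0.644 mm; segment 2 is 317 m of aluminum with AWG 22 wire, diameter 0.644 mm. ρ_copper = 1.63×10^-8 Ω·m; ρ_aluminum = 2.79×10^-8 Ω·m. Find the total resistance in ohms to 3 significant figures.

31.1 Ω

Segment 1: A = π(0.644/2 mm)² = π(3.2200e-04 m)² = 3.257e-07 m²
R₁ = ρL/A = (1.63×10^-8)(78.6)/(3.257e-07) = 3.933 Ω
R₂ = (2.79×10^-8)(317)/(3.257e-07) = 27.15 Ω
R = R₁ + R₂ = 31.1 Ω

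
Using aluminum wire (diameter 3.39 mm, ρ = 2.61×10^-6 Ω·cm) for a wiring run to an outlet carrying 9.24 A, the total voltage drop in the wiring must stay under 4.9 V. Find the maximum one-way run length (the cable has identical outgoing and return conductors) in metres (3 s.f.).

ρ = 2.61×10^-6 Ω·cm = 2.61×10^-8 Ω·m
A = π(d/2)² = π(1.6950e-03 m)² = 9.026e-06 m²
L_max = V_max·A/(2·ρI) = (4.9)(9.026e-06)/(2×2.61×10^-8×9.24) = 91.7 m

91.7 m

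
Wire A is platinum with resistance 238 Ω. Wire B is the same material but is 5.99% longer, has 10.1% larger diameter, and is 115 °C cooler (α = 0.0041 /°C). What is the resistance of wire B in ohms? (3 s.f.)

R ∝ ρL/d² with ρ ∝ (1+αΔT), so R_B/R_A = (1 + 5.99/100) × (1 + 10.1/100)⁻² × (1 − 0.0041×115)
= 1.06 × 0.8249 × 0.5285 = 0.4621
R_B = 0.4621 × 238 = 110 Ω

110 Ω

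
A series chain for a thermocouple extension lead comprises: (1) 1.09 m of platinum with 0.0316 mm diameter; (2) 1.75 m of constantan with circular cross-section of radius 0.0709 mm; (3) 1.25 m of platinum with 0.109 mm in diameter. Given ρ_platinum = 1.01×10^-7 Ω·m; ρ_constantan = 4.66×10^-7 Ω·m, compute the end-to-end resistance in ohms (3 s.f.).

206 Ω

Seg 1: A = π(d/2)² = π(1.5800e-05 m)² = 7.843e-10 m²
R_1 = (1.01×10^-7)(1.09)/(7.843e-10) = 140.4 Ω
Seg 2: A = πr² = π(7.0900e-05 m)² = 1.579e-08 m²
R_2 = (4.66×10^-7)(1.75)/(1.579e-08) = 51.64 Ω
Seg 3: A = π(d/2)² = π(5.4500e-05 m)² = 9.331e-09 m²
R_3 = (1.01×10^-7)(1.25)/(9.331e-09) = 13.53 Ω
R_total = R_1 + R_2 + R_3 = 206 Ω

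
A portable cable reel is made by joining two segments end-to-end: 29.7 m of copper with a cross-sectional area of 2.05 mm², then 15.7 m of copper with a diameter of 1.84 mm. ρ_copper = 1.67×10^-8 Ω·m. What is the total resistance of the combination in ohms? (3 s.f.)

0.341 Ω

Segment 1: A = 2.05 mm² = 2.050e-06 m²
R₁ = ρL/A = (1.67×10^-8)(29.7)/(2.050e-06) = 0.2419 Ω
Segment 2: A = π(d/2)² = π(9.2000e-04 m)² = 2.659e-06 m²
R₂ = (1.67×10^-8)(15.7)/(2.659e-06) = 0.0986 Ω
R = R₁ + R₂ = 0.341 Ω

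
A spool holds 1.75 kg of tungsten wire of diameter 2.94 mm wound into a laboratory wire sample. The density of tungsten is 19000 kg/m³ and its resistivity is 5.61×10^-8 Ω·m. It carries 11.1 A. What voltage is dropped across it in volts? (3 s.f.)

A = π(d/2)² = π(1.4700e-03 m)² = 6.7887e-06 m²
L = m/(density·A) = 1.75/(19000×6.7887e-06) = 13.57 m
R = ρL/A = (5.61×10^-8)(13.57)/(6.7887e-06) = 0.1121 Ω
V = IR = 11.1 × 0.1121 = 1.24 V

1.24 V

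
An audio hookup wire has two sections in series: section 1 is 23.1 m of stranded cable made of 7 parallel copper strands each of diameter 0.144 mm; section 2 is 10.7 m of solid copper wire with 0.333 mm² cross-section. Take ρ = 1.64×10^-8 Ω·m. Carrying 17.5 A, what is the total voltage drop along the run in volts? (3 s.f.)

67.4 V

Section 1: A_strand = π(7.2000e-05)² = 1.629e-08 m²; R₁ = ρL/(N·A_s) = (1.64×10^-8)(23.1)/(7×1.629e-08) = 3.323 Ω
Section 2: A = 0.333 mm² = 3.330e-07 m²
R₂ = (1.64×10^-8)(10.7)/(3.330e-07) = 0.527 Ω
R = R₁ + R₂ = 3.85 Ω
V = IR = 17.5 × 3.85 = 67.4 V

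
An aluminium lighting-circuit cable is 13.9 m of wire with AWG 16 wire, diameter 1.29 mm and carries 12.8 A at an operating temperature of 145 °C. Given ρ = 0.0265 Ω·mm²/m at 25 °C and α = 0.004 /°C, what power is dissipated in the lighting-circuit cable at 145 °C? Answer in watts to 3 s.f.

68.3 W

ρ = 0.0265 Ω·mm²/m = 2.65×10^-8 Ω·m
A = π(1.29/2 mm)² = π(6.4500e-04 m)² = 1.307e-06 m²
R₍25₎ = ρL/A = (2.65×10^-8)(13.9)/(1.307e-06) = 0.2818 Ω
R₍145₎ = R₍25₎(1 + αΔT) = 0.2818 × (1 + 0.004×120) = 0.4171 Ω
P = I²R = (12.8)² × 0.4171 = 68.3 W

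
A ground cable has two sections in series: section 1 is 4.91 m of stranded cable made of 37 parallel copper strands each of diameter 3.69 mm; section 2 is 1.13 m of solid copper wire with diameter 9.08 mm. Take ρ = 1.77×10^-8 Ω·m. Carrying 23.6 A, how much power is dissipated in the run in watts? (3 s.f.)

0.294 W

Section 1: A_strand = π(1.8450e-03)² = 1.069e-05 m²; R₁ = ρL/(N·A_s) = (1.77×10^-8)(4.91)/(37×1.069e-05) = 2.196×10^-4 Ω
Section 2: A = π(d/2)² = π(4.5400e-03 m)² = 6.475e-05 m²
R₂ = (1.77×10^-8)(1.13)/(6.475e-05) = 3.089×10^-4 Ω
R = R₁ + R₂ = 5.285×10^-4 Ω
P = I²R = (23.6)² × 5.285×10^-4 = 0.294 W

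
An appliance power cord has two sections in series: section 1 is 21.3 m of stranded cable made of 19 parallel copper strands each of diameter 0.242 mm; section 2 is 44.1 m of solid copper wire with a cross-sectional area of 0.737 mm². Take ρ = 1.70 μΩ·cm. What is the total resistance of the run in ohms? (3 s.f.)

1.43 Ω

ρ = 1.70 μΩ·cm = 1.70×10^-8 Ω·m
Section 1: A_strand = π(1.2100e-04)² = 4.600e-08 m²; R₁ = ρL/(N·A_s) = (1.70×10^-8)(21.3)/(19×4.600e-08) = 0.4143 Ω
Section 2: A = 0.737 mm² = 7.370e-07 m²
R₂ = (1.70×10^-8)(44.1)/(7.370e-07) = 1.017 Ω
R = R₁ + R₂ = 1.43 Ω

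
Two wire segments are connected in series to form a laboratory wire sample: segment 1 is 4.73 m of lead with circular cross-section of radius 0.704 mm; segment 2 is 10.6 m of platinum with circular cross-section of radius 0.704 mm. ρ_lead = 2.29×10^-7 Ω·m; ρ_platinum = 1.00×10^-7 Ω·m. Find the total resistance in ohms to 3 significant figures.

Segment 1: A = πr² = π(7.0400e-04 m)² = 1.557e-06 m²
R₁ = ρL/A = (2.29×10^-7)(4.73)/(1.557e-06) = 0.6957 Ω
R₂ = (1.00×10^-7)(10.6)/(1.557e-06) = 0.6808 Ω
R = R₁ + R₂ = 1.38 Ω

1.38 Ω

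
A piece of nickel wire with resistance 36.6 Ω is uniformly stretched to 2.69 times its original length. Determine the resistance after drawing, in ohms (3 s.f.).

265 Ω

Volume constant ⇒ A' = A/k with k = 2.69. R' = ρ(kL)/(A/k) = k²R.
R' = 7.236 × 36.6 = 265 Ω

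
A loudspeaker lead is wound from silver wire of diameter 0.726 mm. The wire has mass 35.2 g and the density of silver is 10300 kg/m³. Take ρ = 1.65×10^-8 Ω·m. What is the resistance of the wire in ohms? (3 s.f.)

A = π(d/2)² = π(3.6300e-04 m)² = 4.1396e-07 m²
L = m/(density·A) = 0.0352/(10300×4.1396e-07) = 8.255 m
R = ρL/A = (1.65×10^-8)(8.255)/(4.1396e-07) = 0.329 Ω

0.329 Ω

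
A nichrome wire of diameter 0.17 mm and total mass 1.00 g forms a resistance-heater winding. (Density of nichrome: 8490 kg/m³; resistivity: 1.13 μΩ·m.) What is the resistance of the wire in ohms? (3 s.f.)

258 Ω

ρ = 1.13 μΩ·m = 1.13×10^-6 Ω·m
A = π(d/2)² = π(8.5000e-05 m)² = 2.2698e-08 m²
L = m/(density·A) = 0.001/(8490×2.2698e-08) = 5.189 m
R = ρL/A = (1.13×10^-6)(5.189)/(2.2698e-08) = 258 Ω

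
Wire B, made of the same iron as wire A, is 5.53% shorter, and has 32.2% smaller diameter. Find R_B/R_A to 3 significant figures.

R ∝ L/d², so R_B/R_A = (1 − 5.53/100) × (1 − 32.2/100)⁻²
= 0.9447 × 2.175 = 2.06

2.06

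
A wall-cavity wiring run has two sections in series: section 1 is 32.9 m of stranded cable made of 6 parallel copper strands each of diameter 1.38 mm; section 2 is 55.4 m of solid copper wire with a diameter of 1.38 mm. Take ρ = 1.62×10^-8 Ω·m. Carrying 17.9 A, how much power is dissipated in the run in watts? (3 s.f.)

Section 1: A_strand = π(6.9000e-04)² = 1.496e-06 m²; R₁ = ρL/(N·A_s) = (1.62×10^-8)(32.9)/(6×1.496e-06) = 0.05939 Ω
Section 2: A = π(d/2)² = π(6.9000e-04 m)² = 1.496e-06 m²
R₂ = (1.62×10^-8)(55.4)/(1.496e-06) = 0.6 Ω
R = R₁ + R₂ = 0.6594 Ω
P = I²R = (17.9)² × 0.6594 = 211 W

211 W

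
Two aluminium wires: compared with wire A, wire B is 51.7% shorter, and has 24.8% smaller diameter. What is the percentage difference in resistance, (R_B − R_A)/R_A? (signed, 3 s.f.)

-14.6%

R ∝ L/d², so R_B/R_A = (1 − 51.7/100) × (1 − 24.8/100)⁻²
= 0.483 × 1.768 = 0.8541
(R_B − R_A)/R_A = 0.8541 − 1 = -14.6%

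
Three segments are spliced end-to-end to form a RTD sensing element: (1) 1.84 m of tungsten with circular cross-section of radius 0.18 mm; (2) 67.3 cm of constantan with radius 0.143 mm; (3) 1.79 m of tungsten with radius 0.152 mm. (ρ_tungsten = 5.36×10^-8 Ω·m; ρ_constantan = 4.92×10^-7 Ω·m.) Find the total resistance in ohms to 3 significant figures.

7.44 Ω

Seg 1: A = πr² = π(1.8000e-04 m)² = 1.018e-07 m²
R_1 = (5.36×10^-8)(1.84)/(1.018e-07) = 0.9689 Ω
Seg 2: A = πr² = π(1.4300e-04 m)² = 6.424e-08 m²
R_2 = (4.92×10^-7)(0.673)/(6.424e-08) = 5.154 Ω
Seg 3: A = πr² = π(1.5200e-04 m)² = 7.258e-08 m²
R_3 = (5.36×10^-8)(1.79)/(7.258e-08) = 1.322 Ω
R_total = R_1 + R_2 + R_3 = 7.44 Ω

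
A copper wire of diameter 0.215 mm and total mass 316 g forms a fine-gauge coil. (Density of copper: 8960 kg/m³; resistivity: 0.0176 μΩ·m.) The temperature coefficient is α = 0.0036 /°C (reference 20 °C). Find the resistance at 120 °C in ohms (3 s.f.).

ρ = 0.0176 μΩ·m = 1.76×10^-8 Ω·m
A = π(d/2)² = π(1.0750e-04 m)² = 3.6305e-08 m²
L = m/(density·A) = 0.316/(8960×3.6305e-08) = 971.4 m
R = ρL/A = (1.76×10^-8)(971.4)/(3.6305e-08) = 470.9 Ω
R(120 °C) = 470.9 × (1 + 0.0036×100) = 640 Ω

640 Ω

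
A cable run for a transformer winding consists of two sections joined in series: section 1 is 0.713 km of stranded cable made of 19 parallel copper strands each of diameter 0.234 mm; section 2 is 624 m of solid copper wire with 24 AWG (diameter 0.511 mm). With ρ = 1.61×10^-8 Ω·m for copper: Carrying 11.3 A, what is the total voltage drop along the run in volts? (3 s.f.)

712 V

Section 1: A_strand = π(1.1700e-04)² = 4.301e-08 m²; R₁ = ρL/(N·A_s) = (1.61×10^-8)(713)/(19×4.301e-08) = 14.05 Ω
Section 2: A = π(0.511/2 mm)² = π(2.5550e-04 m)² = 2.051e-07 m²
R₂ = (1.61×10^-8)(624)/(2.051e-07) = 48.99 Ω
R = R₁ + R₂ = 63.04 Ω
V = IR = 11.3 × 63.04 = 712 V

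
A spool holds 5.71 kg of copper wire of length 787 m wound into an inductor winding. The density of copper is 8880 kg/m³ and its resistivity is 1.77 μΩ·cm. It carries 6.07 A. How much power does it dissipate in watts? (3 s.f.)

628 W

ρ = 1.77 μΩ·cm = 1.77×10^-8 Ω·m
A = m/(density·L) = 5.71/(8880×787) = 8.1705e-07 m²
R = ρL/A = (1.77×10^-8)(787)/(8.1705e-07) = 17.05 Ω
P = I²R = (6.07)² × 17.05 = 628 W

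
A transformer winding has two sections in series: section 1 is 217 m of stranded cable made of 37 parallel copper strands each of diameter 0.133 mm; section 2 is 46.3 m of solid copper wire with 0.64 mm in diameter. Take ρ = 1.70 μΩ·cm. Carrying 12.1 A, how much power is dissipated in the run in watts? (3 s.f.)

ρ = 1.70 μΩ·cm = 1.70×10^-8 Ω·m
Section 1: A_strand = π(6.6500e-05)² = 1.389e-08 m²; R₁ = ρL/(N·A_s) = (1.70×10^-8)(217)/(37×1.389e-08) = 7.177 Ω
Section 2: A = π(d/2)² = π(3.2000e-04 m)² = 3.217e-07 m²
R₂ = (1.70×10^-8)(46.3)/(3.217e-07) = 2.447 Ω
R = R₁ + R₂ = 9.623 Ω
P = I²R = (12.1)² × 9.623 = 1410 W

1410 W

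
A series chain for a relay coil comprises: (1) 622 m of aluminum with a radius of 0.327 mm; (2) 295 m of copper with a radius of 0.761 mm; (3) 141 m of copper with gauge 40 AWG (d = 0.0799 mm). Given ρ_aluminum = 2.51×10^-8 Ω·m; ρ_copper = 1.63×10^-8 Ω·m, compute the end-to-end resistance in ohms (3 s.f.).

Seg 1: A = πr² = π(3.2700e-04 m)² = 3.359e-07 m²
R_1 = (2.51×10^-8)(622)/(3.359e-07) = 46.47 Ω
Seg 2: A = πr² = π(7.6100e-04 m)² = 1.819e-06 m²
R_2 = (1.63×10^-8)(295)/(1.819e-06) = 2.643 Ω
Seg 3: A = π(0.0799/2 mm)² = π(3.9950e-05 m)² = 5.014e-09 m²
R_3 = (1.63×10^-8)(141)/(5.014e-09) = 458.4 Ω
R_total = R_1 + R_2 + R_3 = 507 Ω

507 Ω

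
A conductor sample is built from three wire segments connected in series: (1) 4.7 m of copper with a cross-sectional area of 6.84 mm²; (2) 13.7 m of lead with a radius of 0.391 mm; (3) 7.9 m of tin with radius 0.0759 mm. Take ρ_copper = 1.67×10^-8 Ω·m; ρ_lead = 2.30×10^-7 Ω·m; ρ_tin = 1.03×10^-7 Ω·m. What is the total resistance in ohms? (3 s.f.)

Seg 1: A = 6.84 mm² = 6.840e-06 m²
R_1 = (1.67×10^-8)(4.7)/(6.840e-06) = 0.01148 Ω
Seg 2: A = πr² = π(3.9100e-04 m)² = 4.803e-07 m²
R_2 = (2.30×10^-7)(13.7)/(4.803e-07) = 6.561 Ω
Seg 3: A = πr² = π(7.5900e-05 m)² = 1.810e-08 m²
R_3 = (1.03×10^-7)(7.9)/(1.810e-08) = 44.96 Ω
R_total = R_1 + R_2 + R_3 = 51.5 Ω

51.5 Ω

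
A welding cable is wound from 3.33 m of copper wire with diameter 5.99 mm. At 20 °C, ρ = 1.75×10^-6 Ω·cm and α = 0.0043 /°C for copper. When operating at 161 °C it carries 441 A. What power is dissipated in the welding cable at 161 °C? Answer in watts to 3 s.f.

ρ = 1.75×10^-6 Ω·cm = 1.75×10^-8 Ω·m
A = π(d/2)² = π(2.9950e-03 m)² = 2.818e-05 m²
R₍20₎ = ρL/A = (1.75×10^-8)(3.33)/(2.818e-05) = 0.002068 Ω
R₍161₎ = R₍20₎(1 + αΔT) = 0.002068 × (1 + 0.0043×141) = 0.003322 Ω
P = I²R = (441)² × 0.003322 = 646 W

646 W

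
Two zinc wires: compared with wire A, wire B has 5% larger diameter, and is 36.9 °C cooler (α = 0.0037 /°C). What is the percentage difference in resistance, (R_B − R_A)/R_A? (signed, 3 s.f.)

-21.7%

R ∝ ρL/d² with ρ ∝ (1+αΔT), so R_B/R_A = (1 + 5/100)⁻² × (1 − 0.0037×36.9)
= 0.907 × 0.8635 = 0.7832
(R_B − R_A)/R_A = 0.7832 − 1 = -21.7%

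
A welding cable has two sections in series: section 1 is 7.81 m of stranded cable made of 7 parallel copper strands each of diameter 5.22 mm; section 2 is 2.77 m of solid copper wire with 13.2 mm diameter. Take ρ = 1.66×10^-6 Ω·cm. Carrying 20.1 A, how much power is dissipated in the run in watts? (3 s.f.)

ρ = 1.66×10^-6 Ω·cm = 1.66×10^-8 Ω·m
Section 1: A_strand = π(2.6100e-03)² = 2.140e-05 m²; R₁ = ρL/(N·A_s) = (1.66×10^-8)(7.81)/(7×2.140e-05) = 8.654×10^-4 Ω
Section 2: A = π(d/2)² = π(6.6000e-03 m)² = 1.368e-04 m²
R₂ = (1.66×10^-8)(2.77)/(1.368e-04) = 3.360×10^-4 Ω
R = R₁ + R₂ = 0.001201 Ω
P = I²R = (20.1)² × 0.001201 = 0.485 W

0.485 W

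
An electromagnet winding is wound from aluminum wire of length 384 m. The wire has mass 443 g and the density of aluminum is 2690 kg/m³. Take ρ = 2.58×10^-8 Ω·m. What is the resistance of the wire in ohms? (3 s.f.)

23.1 Ω

A = m/(density·L) = 0.443/(2690×384) = 4.2886e-07 m²
R = ρL/A = (2.58×10^-8)(384)/(4.2886e-07) = 23.1 Ω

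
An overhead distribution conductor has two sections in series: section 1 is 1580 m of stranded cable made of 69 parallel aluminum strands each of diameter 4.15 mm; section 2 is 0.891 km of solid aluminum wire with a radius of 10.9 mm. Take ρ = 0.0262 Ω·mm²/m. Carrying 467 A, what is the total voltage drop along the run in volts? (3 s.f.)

ρ = 0.0262 Ω·mm²/m = 2.62×10^-8 Ω·m
Section 1: A_strand = π(2.0750e-03)² = 1.353e-05 m²; R₁ = ρL/(N·A_s) = (2.62×10^-8)(1580)/(69×1.353e-05) = 0.04435 Ω
Section 2: A = πr² = π(1.0900e-02 m)² = 3.733e-04 m²
R₂ = (2.62×10^-8)(891)/(3.733e-04) = 0.06254 Ω
R = R₁ + R₂ = 0.1069 Ω
V = IR = 467 × 0.1069 = 49.9 V

49.9 V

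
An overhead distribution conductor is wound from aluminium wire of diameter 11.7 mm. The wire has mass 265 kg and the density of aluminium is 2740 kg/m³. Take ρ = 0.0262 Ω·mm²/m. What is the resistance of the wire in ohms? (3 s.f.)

ρ = 0.0262 Ω·mm²/m = 2.62×10^-8 Ω·m
A = π(d/2)² = π(5.8500e-03 m)² = 1.0751e-04 m²
L = m/(density·A) = 265/(2740×1.0751e-04) = 899.6 m
R = ρL/A = (2.62×10^-8)(899.6)/(1.0751e-04) = 0.219 Ω

0.219 Ω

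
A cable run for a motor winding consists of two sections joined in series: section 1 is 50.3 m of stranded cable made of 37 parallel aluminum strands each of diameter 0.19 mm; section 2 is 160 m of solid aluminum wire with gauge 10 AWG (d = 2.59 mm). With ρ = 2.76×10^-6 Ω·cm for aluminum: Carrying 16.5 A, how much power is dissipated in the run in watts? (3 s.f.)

ρ = 2.76×10^-6 Ω·cm = 2.76×10^-8 Ω·m
Section 1: A_strand = π(9.5000e-05)² = 2.835e-08 m²; R₁ = ρL/(N·A_s) = (2.76×10^-8)(50.3)/(37×2.835e-08) = 1.323 Ω
Section 2: A = π(2.59/2 mm)² = π(1.2950e-03 m)² = 5.269e-06 m²
R₂ = (2.76×10^-8)(160)/(5.269e-06) = 0.8382 Ω
R = R₁ + R₂ = 2.162 Ω
P = I²R = (16.5)² × 2.162 = 588 W

588 W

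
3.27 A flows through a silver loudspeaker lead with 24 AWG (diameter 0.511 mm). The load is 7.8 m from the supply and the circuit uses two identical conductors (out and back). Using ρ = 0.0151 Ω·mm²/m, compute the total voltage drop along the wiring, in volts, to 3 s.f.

3.76 V

ρ = 0.0151 Ω·mm²/m = 1.51×10^-8 Ω·m
A = π(0.511/2 mm)² = π(2.5550e-04 m)² = 2.051e-07 m²
Total conductor length (both ways) L = 2 × 7.8 = 15.6 m
R = ρL/A = (1.51×10^-8)(15.6)/(2.051e-07) = 1.149 Ω
V = IR = 3.27 × 1.149 = 3.76 V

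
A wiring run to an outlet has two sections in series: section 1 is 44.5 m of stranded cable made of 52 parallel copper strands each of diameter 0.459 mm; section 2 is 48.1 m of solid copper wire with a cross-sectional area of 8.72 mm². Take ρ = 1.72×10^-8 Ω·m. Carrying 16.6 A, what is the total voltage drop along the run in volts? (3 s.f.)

3.05 V

Section 1: A_strand = π(2.2950e-04)² = 1.655e-07 m²; R₁ = ρL/(N·A_s) = (1.72×10^-8)(44.5)/(52×1.655e-07) = 0.08895 Ω
Section 2: A = 8.72 mm² = 8.720e-06 m²
R₂ = (1.72×10^-8)(48.1)/(8.720e-06) = 0.09488 Ω
R = R₁ + R₂ = 0.1838 Ω
V = IR = 16.6 × 0.1838 = 3.05 V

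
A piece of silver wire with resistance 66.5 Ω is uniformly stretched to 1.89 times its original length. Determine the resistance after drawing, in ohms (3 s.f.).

Volume constant ⇒ A' = A/k with k = 1.89. R' = ρ(kL)/(A/k) = k²R.
R' = 3.572 × 66.5 = 238 Ω

238 Ω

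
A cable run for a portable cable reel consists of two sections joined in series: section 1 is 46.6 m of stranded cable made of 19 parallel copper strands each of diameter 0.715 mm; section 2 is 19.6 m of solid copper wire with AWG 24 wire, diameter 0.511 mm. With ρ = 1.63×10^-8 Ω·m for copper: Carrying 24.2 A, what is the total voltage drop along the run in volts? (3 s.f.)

Section 1: A_strand = π(3.5750e-04)² = 4.015e-07 m²; R₁ = ρL/(N·A_s) = (1.63×10^-8)(46.6)/(19×4.015e-07) = 0.09957 Ω
Section 2: A = π(0.511/2 mm)² = π(2.5550e-04 m)² = 2.051e-07 m²
R₂ = (1.63×10^-8)(19.6)/(2.051e-07) = 1.558 Ω
R = R₁ + R₂ = 1.657 Ω
V = IR = 24.2 × 1.657 = 40.1 V

40.1 V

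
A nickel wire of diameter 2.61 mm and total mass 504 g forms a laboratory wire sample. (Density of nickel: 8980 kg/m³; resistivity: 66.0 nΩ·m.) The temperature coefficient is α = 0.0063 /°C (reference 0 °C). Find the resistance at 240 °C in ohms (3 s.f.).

ρ = 66.0 nΩ·m = 6.60×10^-8 Ω·m
A = π(d/2)² = π(1.3050e-03 m)² = 5.3502e-06 m²
L = m/(density·A) = 0.504/(8980×5.3502e-06) = 10.49 m
R = ρL/A = (6.60×10^-8)(10.49)/(5.3502e-06) = 0.1294 Ω
R(240 °C) = 0.1294 × (1 + 0.0063×240) = 0.325 Ω

0.325 Ω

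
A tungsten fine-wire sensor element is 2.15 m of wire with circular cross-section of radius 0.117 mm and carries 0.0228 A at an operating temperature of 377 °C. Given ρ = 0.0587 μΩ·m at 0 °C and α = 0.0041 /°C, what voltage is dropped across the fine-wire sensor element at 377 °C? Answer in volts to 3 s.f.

0.170 V

ρ = 0.0587 μΩ·m = 5.87×10^-8 Ω·m
A = πr² = π(1.1700e-04 m)² = 4.301e-08 m²
R₍0₎ = ρL/A = (5.87×10^-8)(2.15)/(4.301e-08) = 2.935 Ω
R₍377₎ = R₍0₎(1 + αΔT) = 2.935 × (1 + 0.0041×377) = 7.471 Ω
V = IR = 0.0228 × 7.471 = 0.170 V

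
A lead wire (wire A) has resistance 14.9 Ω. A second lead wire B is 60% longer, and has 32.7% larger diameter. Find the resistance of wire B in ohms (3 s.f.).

13.5 Ω

R ∝ L/d², so R_B/R_A = (1 + 60/100) × (1 + 32.7/100)⁻²
= 1.6 × 0.5679 = 0.9086
R_B = 0.9086 × 14.9 = 13.5 Ω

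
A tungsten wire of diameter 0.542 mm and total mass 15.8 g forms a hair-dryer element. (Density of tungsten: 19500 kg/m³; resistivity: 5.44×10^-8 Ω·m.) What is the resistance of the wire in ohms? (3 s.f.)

A = π(d/2)² = π(2.7100e-04 m)² = 2.3072e-07 m²
L = m/(density·A) = 0.0158/(19500×2.3072e-07) = 3.512 m
R = ρL/A = (5.44×10^-8)(3.512)/(2.3072e-07) = 0.828 Ω

0.828 Ω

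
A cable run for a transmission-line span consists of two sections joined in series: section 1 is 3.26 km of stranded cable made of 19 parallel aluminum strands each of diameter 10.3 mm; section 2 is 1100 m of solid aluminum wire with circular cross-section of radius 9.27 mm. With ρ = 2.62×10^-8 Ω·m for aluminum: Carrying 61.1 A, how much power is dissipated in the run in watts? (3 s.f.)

600 W

Section 1: A_strand = π(5.1500e-03)² = 8.332e-05 m²; R₁ = ρL/(N·A_s) = (2.62×10^-8)(3260)/(19×8.332e-05) = 0.05395 Ω
Section 2: A = πr² = π(9.2700e-03 m)² = 2.700e-04 m²
R₂ = (2.62×10^-8)(1100)/(2.700e-04) = 0.1068 Ω
R = R₁ + R₂ = 0.1607 Ω
P = I²R = (61.1)² × 0.1607 = 600 W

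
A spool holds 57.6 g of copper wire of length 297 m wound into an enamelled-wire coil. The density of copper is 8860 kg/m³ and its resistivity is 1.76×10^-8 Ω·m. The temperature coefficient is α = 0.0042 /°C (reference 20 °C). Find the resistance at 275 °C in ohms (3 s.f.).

495 Ω

A = m/(density·L) = 0.0576/(8860×297) = 2.1889e-08 m²
R = ρL/A = (1.76×10^-8)(297)/(2.1889e-08) = 238.8 Ω
R(275 °C) = 238.8 × (1 + 0.0042×255) = 495 Ω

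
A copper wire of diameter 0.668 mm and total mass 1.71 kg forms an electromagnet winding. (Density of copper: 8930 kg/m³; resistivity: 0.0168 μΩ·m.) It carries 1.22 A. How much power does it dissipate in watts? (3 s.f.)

39.0 W

ρ = 0.0168 μΩ·m = 1.68×10^-8 Ω·m
A = π(d/2)² = π(3.3400e-04 m)² = 3.5046e-07 m²
L = m/(density·A) = 1.71/(8930×3.5046e-07) = 546.4 m
R = ρL/A = (1.68×10^-8)(546.4)/(3.5046e-07) = 26.19 Ω
P = I²R = (1.22)² × 26.19 = 39.0 W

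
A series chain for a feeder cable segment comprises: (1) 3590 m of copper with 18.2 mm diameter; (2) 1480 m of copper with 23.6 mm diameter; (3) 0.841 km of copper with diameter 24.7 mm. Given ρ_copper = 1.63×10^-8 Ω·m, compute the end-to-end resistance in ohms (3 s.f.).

Seg 1: A = π(d/2)² = π(9.1000e-03 m)² = 2.602e-04 m²
R_1 = (1.63×10^-8)(3590)/(2.602e-04) = 0.2249 Ω
Seg 2: A = π(d/2)² = π(1.1800e-02 m)² = 4.374e-04 m²
R_2 = (1.63×10^-8)(1480)/(4.374e-04) = 0.05515 Ω
Seg 3: A = π(d/2)² = π(1.2350e-02 m)² = 4.792e-04 m²
R_3 = (1.63×10^-8)(841)/(4.792e-04) = 0.02861 Ω
R_total = R_1 + R_2 + R_3 = 0.309 Ω

0.309 Ω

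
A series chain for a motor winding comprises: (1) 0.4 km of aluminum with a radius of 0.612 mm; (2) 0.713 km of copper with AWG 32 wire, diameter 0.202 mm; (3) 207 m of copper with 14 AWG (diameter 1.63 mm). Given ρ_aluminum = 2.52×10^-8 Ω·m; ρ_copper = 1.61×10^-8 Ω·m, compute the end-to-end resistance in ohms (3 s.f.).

Seg 1: A = πr² = π(6.1200e-04 m)² = 1.177e-06 m²
R_1 = (2.52×10^-8)(400)/(1.177e-06) = 8.567 Ω
Seg 2: A = π(0.202/2 mm)² = π(1.0100e-04 m)² = 3.205e-08 m²
R_2 = (1.61×10^-8)(713)/(3.205e-08) = 358.2 Ω
Seg 3: A = π(1.63/2 mm)² = π(8.1500e-04 m)² = 2.087e-06 m²
R_3 = (1.61×10^-8)(207)/(2.087e-06) = 1.597 Ω
R_total = R_1 + R_2 + R_3 = 368 Ω

368 Ω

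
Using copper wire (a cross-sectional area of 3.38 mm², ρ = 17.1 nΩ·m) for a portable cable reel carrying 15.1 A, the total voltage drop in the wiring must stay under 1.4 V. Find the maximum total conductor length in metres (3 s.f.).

18.3 m

ρ = 17.1 nΩ·m = 1.71×10^-8 Ω·m
A = 3.38 mm² = 3.380e-06 m²
L_max = V_max·A/(1·ρI) = (1.4)(3.380e-06)/(1.71×10^-8×15.1) = 18.3 m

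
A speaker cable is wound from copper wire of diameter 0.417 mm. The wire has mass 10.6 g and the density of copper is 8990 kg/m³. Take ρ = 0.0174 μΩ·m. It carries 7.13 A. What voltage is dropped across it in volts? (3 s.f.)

7.84 V

ρ = 0.0174 μΩ·m = 1.74×10^-8 Ω·m
A = π(d/2)² = π(2.0850e-04 m)² = 1.3657e-07 m²
L = m/(density·A) = 0.0106/(8990×1.3657e-07) = 8.633 m
R = ρL/A = (1.74×10^-8)(8.633)/(1.3657e-07) = 1.1 Ω
V = IR = 7.13 × 1.1 = 7.84 V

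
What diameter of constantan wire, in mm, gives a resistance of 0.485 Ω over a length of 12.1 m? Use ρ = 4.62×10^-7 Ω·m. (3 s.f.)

A = ρL/R = (4.62×10^-7)(12.1)/(0.485) = 1.153e-05 m²
d = 2√(A/π) = 3.831e-03 m = 3.83 mm

3.83 mm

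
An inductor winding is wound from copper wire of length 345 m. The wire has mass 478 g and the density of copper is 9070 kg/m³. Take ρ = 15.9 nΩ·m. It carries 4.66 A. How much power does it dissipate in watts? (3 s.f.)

780 W

ρ = 15.9 nΩ·m = 1.59×10^-8 Ω·m
A = m/(density·L) = 0.478/(9070×345) = 1.5276e-07 m²
R = ρL/A = (1.59×10^-8)(345)/(1.5276e-07) = 35.91 Ω
P = I²R = (4.66)² × 35.91 = 780 W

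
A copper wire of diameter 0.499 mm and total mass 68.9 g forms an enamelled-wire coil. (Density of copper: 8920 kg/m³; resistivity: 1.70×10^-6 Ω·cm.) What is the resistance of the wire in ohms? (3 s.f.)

ρ = 1.70×10^-6 Ω·cm = 1.70×10^-8 Ω·m
A = π(d/2)² = π(2.4950e-04 m)² = 1.9556e-07 m²
L = m/(density·A) = 0.0689/(8920×1.9556e-07) = 39.5 m
R = ρL/A = (1.70×10^-8)(39.5)/(1.9556e-07) = 3.43 Ω

3.43 Ω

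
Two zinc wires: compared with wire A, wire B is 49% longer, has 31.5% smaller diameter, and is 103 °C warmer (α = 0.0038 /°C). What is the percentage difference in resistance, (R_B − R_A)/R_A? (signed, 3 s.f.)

R ∝ ρL/d² with ρ ∝ (1+αΔT), so R_B/R_A = (1 + 49/100) × (1 − 31.5/100)⁻² × (1 + 0.0038×103)
= 1.49 × 2.131 × 1.391 = 4.418
(R_B − R_A)/R_A = 4.418 − 1 = 342%

342%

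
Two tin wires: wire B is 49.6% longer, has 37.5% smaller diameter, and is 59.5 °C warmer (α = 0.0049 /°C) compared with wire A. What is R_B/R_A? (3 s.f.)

R ∝ ρL/d² with ρ ∝ (1+αΔT), so R_B/R_A = (1 + 49.6/100) × (1 − 37.5/100)⁻² × (1 + 0.0049×59.5)
= 1.496 × 2.56 × 1.292 = 4.95

4.95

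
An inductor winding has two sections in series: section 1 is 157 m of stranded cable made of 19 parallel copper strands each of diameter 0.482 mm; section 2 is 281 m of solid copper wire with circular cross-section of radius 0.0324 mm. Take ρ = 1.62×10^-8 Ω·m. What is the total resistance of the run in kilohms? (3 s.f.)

1.38 kΩ

Section 1: A_strand = π(2.4100e-04)² = 1.825e-07 m²; R₁ = ρL/(N·A_s) = (1.62×10^-8)(157)/(19×1.825e-07) = 0.7336 Ω
Section 2: A = πr² = π(3.2400e-05 m)² = 3.298e-09 m²
R₂ = (1.62×10^-8)(281)/(3.298e-09) = 1380 Ω
R = R₁ + R₂ = 1.38 kΩ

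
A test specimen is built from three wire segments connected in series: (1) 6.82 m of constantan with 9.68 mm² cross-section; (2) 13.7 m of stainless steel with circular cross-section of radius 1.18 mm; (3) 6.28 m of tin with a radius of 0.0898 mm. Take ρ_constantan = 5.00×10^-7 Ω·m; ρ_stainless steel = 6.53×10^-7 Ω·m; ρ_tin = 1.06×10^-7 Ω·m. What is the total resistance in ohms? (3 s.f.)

28.7 Ω

Seg 1: A = 9.68 mm² = 9.680e-06 m²
R_1 = (5.00×10^-7)(6.82)/(9.680e-06) = 0.3523 Ω
Seg 2: A = πr² = π(1.1800e-03 m)² = 4.374e-06 m²
R_2 = (6.53×10^-7)(13.7)/(4.374e-06) = 2.045 Ω
Seg 3: A = πr² = π(8.9800e-05 m)² = 2.533e-08 m²
R_3 = (1.06×10^-7)(6.28)/(2.533e-08) = 26.28 Ω
R_total = R_1 + R_2 + R_3 = 28.7 Ω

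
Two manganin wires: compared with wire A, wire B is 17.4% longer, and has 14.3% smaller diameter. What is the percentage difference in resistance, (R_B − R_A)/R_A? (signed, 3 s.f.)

59.8%

R ∝ L/d², so R_B/R_A = (1 + 17.4/100) × (1 − 14.3/100)⁻²
= 1.174 × 1.362 = 1.599
(R_B − R_A)/R_A = 1.599 − 1 = 59.8%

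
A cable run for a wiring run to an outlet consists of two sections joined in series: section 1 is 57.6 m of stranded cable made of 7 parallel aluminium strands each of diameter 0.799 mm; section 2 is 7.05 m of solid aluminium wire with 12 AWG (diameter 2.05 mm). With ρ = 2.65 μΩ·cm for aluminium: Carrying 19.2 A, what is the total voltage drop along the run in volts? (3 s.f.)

ρ = 2.65 μΩ·cm = 2.65×10^-8 Ω·m
Section 1: A_strand = π(3.9950e-04)² = 5.014e-07 m²; R₁ = ρL/(N·A_s) = (2.65×10^-8)(57.6)/(7×5.014e-07) = 0.4349 Ω
Section 2: A = π(2.05/2 mm)² = π(1.0250e-03 m)² = 3.301e-06 m²
R₂ = (2.65×10^-8)(7.05)/(3.301e-06) = 0.0566 Ω
R = R₁ + R₂ = 0.4915 Ω
V = IR = 19.2 × 0.4915 = 9.44 V

9.44 V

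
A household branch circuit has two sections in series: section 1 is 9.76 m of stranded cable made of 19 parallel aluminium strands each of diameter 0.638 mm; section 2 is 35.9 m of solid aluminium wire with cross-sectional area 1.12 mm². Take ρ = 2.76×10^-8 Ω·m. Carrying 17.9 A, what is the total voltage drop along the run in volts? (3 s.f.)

Section 1: A_strand = π(3.1900e-04)² = 3.197e-07 m²; R₁ = ρL/(N·A_s) = (2.76×10^-8)(9.76)/(19×3.197e-07) = 0.04435 Ω
Section 2: A = 1.12 mm² = 1.120e-06 m²
R₂ = (2.76×10^-8)(35.9)/(1.120e-06) = 0.8847 Ω
R = R₁ + R₂ = 0.929 Ω
V = IR = 17.9 × 0.929 = 16.6 V

16.6 V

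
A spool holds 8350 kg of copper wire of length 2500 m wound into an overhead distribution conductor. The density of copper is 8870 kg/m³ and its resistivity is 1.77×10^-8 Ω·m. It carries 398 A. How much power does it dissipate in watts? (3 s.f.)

18600 W

A = m/(density·L) = 8350/(8870×2500) = 3.7655e-04 m²
R = ρL/A = (1.77×10^-8)(2500)/(3.7655e-04) = 0.1175 Ω
P = I²R = (398)² × 0.1175 = 18600 W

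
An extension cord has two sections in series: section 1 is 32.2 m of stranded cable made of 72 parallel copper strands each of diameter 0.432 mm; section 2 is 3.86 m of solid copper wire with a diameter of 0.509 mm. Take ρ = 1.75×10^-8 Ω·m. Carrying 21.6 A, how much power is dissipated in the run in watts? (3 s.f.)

180 W

Section 1: A_strand = π(2.1600e-04)² = 1.466e-07 m²; R₁ = ρL/(N·A_s) = (1.75×10^-8)(32.2)/(72×1.466e-07) = 0.0534 Ω
Section 2: A = π(d/2)² = π(2.5450e-04 m)² = 2.035e-07 m²
R₂ = (1.75×10^-8)(3.86)/(2.035e-07) = 0.332 Ω
R = R₁ + R₂ = 0.3854 Ω
P = I²R = (21.6)² × 0.3854 = 180 W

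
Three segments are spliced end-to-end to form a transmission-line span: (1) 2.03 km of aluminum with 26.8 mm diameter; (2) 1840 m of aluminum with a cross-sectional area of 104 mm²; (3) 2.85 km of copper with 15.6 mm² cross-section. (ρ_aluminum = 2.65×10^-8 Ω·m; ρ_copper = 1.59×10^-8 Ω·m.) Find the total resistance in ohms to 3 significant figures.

Seg 1: A = π(d/2)² = π(1.3400e-02 m)² = 5.641e-04 m²
R_1 = (2.65×10^-8)(2030)/(5.641e-04) = 0.09536 Ω
Seg 2: A = 104 mm² = 1.040e-04 m²
R_2 = (2.65×10^-8)(1840)/(1.040e-04) = 0.4688 Ω
Seg 3: A = 15.6 mm² = 1.560e-05 m²
R_3 = (1.59×10^-8)(2850)/(1.560e-05) = 2.905 Ω
R_total = R_1 + R_2 + R_3 = 3.47 Ω

3.47 Ω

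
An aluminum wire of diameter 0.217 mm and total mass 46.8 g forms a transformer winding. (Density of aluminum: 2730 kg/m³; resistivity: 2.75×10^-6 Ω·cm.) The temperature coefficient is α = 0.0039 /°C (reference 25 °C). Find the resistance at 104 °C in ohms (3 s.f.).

ρ = 2.75×10^-6 Ω·cm = 2.75×10^-8 Ω·m
A = π(d/2)² = π(1.0850e-04 m)² = 3.6984e-08 m²
L = m/(density·A) = 0.0468/(2730×3.6984e-08) = 463.5 m
R = ρL/A = (2.75×10^-8)(463.5)/(3.6984e-08) = 344.7 Ω
R(104 °C) = 344.7 × (1 + 0.0039×79) = 451 Ω

451 Ω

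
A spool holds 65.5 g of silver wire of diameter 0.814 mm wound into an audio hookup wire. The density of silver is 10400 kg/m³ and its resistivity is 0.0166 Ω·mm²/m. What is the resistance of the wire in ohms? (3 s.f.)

ρ = 0.0166 Ω·mm²/m = 1.66×10^-8 Ω·m
A = π(d/2)² = π(4.0700e-04 m)² = 5.2040e-07 m²
L = m/(density·A) = 0.0655/(10400×5.2040e-07) = 12.1 m
R = ρL/A = (1.66×10^-8)(12.1)/(5.2040e-07) = 0.386 Ω

0.386 Ω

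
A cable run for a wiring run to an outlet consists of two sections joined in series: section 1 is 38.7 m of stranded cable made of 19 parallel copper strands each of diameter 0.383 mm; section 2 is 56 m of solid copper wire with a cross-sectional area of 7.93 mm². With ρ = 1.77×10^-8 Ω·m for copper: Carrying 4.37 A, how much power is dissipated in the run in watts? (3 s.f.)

Section 1: A_strand = π(1.9150e-04)² = 1.152e-07 m²; R₁ = ρL/(N·A_s) = (1.77×10^-8)(38.7)/(19×1.152e-07) = 0.3129 Ω
Section 2: A = 7.93 mm² = 7.930e-06 m²
R₂ = (1.77×10^-8)(56)/(7.930e-06) = 0.125 Ω
R = R₁ + R₂ = 0.4379 Ω
P = I²R = (4.37)² × 0.4379 = 8.36 W

8.36 W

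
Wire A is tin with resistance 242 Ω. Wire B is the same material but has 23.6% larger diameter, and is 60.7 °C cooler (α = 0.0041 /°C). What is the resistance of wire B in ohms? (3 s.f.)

119 Ω

R ∝ ρL/d² with ρ ∝ (1+αΔT), so R_B/R_A = (1 + 23.6/100)⁻² × (1 − 0.0041×60.7)
= 0.6546 × 0.7511 = 0.4917
R_B = 0.4917 × 242 = 119 Ω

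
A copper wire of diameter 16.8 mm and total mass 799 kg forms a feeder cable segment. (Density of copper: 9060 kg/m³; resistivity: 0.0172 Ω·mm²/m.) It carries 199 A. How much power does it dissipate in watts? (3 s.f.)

1220 W

ρ = 0.0172 Ω·mm²/m = 1.72×10^-8 Ω·m
A = π(d/2)² = π(8.4000e-03 m)² = 2.2167e-04 m²
L = m/(density·A) = 799/(9060×2.2167e-04) = 397.8 m
R = ρL/A = (1.72×10^-8)(397.8)/(2.2167e-04) = 0.03087 Ω
P = I²R = (199)² × 0.03087 = 1220 W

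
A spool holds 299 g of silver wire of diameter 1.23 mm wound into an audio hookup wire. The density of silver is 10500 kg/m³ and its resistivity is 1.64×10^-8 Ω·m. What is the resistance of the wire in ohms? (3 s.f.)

A = π(d/2)² = π(6.1500e-04 m)² = 1.1882e-06 m²
L = m/(density·A) = 0.299/(10500×1.1882e-06) = 23.97 m
R = ρL/A = (1.64×10^-8)(23.97)/(1.1882e-06) = 0.331 Ω

0.331 Ω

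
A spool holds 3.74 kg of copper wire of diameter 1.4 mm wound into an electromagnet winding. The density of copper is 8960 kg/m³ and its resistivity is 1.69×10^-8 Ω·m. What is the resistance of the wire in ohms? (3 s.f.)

A = π(d/2)² = π(7.0000e-04 m)² = 1.5394e-06 m²
L = m/(density·A) = 3.74/(8960×1.5394e-06) = 271.2 m
R = ρL/A = (1.69×10^-8)(271.2)/(1.5394e-06) = 2.98 Ω

2.98 Ω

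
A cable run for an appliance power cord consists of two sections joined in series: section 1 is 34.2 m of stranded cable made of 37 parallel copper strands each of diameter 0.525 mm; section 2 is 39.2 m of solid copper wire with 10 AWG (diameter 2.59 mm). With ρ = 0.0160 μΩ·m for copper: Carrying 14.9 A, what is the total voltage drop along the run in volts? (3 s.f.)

ρ = 0.0160 μΩ·m = 1.60×10^-8 Ω·m
Section 1: A_strand = π(2.6250e-04)² = 2.165e-07 m²; R₁ = ρL/(N·A_s) = (1.60×10^-8)(34.2)/(37×2.165e-07) = 0.06832 Ω
Section 2: A = π(2.59/2 mm)² = π(1.2950e-03 m)² = 5.269e-06 m²
R₂ = (1.60×10^-8)(39.2)/(5.269e-06) = 0.119 Ω
R = R₁ + R₂ = 0.1874 Ω
V = IR = 14.9 × 0.1874 = 2.79 V

2.79 V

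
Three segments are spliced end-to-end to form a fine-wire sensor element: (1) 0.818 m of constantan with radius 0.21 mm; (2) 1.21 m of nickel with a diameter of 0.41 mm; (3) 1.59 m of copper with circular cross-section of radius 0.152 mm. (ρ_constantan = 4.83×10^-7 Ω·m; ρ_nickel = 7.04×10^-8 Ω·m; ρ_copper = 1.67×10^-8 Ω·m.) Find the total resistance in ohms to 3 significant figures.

Seg 1: A = πr² = π(2.1000e-04 m)² = 1.385e-07 m²
R_1 = (4.83×10^-7)(0.818)/(1.385e-07) = 2.852 Ω
Seg 2: A = π(d/2)² = π(2.0500e-04 m)² = 1.320e-07 m²
R_2 = (7.04×10^-8)(1.21)/(1.320e-07) = 0.6452 Ω
Seg 3: A = πr² = π(1.5200e-04 m)² = 7.258e-08 m²
R_3 = (1.67×10^-8)(1.59)/(7.258e-08) = 0.3658 Ω
R_total = R_1 + R_2 + R_3 = 3.86 Ω

3.86 Ω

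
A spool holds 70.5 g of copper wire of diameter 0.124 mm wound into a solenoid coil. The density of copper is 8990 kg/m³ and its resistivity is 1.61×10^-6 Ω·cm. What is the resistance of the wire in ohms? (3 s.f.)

ρ = 1.61×10^-6 Ω·cm = 1.61×10^-8 Ω·m
A = π(d/2)² = π(6.2000e-05 m)² = 1.2076e-08 m²
L = m/(density·A) = 0.0705/(8990×1.2076e-08) = 649.4 m
R = ρL/A = (1.61×10^-8)(649.4)/(1.2076e-08) = 866 Ω

866 Ω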